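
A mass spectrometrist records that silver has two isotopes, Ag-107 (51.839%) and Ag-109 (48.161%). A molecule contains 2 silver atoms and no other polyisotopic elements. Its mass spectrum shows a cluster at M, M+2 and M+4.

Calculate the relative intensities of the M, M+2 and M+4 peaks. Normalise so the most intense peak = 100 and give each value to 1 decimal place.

Each Ag atom is independently Ag-107 (p = 0.51839) or Ag-109 (q = 0.48161); the cluster is the binomial expansion (p + q)^2.
P(M) = 0.51839^2 = 0.268728
P(M+2) = 2 × 0.51839^1 × 0.48161^1 = 0.499324
P(M+4) = 0.48161^2 = 0.231948
The M+2 peak is largest (0.499324); scaling to 100 gives 53.8 : 100.0 : 46.5.

53.8 : 100.0 : 46.5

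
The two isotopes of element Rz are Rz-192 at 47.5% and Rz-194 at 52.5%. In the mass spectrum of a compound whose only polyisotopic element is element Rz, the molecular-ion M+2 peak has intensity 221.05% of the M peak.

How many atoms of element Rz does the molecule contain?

With n Rz atoms, P(M+2)/P(M) = C(n,1)·p^(n−1)q / p^n = n·q/p = n · 0.525/0.475.
n = 2.2105 × 0.475/0.525 = 2.00 ≈ 2

2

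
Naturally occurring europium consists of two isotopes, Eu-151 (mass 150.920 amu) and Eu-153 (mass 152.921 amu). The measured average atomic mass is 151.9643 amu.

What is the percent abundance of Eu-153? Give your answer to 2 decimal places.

52.19%

Writing the weighted mean with unknown fraction x of Eu-151:
150.920·x + 152.921·(1 − x) = 151.9643
(150.920 − 152.921)·x = 151.9643 − 152.921
x = -0.9567 / -2.001 = 0.47811 → 47.81% Eu-151, 52.19% Eu-153.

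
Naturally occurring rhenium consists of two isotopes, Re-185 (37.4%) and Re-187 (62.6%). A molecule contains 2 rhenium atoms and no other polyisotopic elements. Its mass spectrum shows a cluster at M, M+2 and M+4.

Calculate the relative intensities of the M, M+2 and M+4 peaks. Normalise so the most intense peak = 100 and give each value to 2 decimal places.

Each Re atom is independently Re-185 (p = 0.374) or Re-187 (q = 0.626); the cluster is the binomial expansion (p + q)^2.
P(M) = 0.374^2 = 0.139876
P(M+2) = 2 × 0.374^1 × 0.626^1 = 0.468248
P(M+4) = 0.626^2 = 0.391876
The M+2 peak is largest (0.468248); scaling to 100 gives 29.87 : 100.00 : 83.69.

29.87 : 100.00 : 83.69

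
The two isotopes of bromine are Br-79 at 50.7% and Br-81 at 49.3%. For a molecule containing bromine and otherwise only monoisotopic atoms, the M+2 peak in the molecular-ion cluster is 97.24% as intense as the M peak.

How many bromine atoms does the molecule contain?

The M+2/M ratio from n Br atoms is n · q/p = n · 0.493/0.507.
n = 0.9724 × 0.507/0.493 = 1.00 ≈ 1

1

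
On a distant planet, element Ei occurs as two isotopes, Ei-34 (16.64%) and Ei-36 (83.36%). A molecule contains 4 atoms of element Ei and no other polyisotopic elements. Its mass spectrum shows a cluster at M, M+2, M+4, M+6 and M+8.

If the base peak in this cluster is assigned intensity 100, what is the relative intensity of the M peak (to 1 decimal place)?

(0.1664 + 0.8336)^4 gives M 0.0008, M+2 0.0154, M+4 0.1154, M+6 0.3856, M+8 0.4829; the largest is M+8.
P(M+8) = C(4,4) × 0.1664^0 × 0.8336^4 = 1 × 1.0000 × 0.48287067 = 0.482871 (base)
P(M) = C(4,0) × 0.1664^4 × 0.8336^0 = 1 × 0.00076668 × 1.0000 = 0.000767
Relative intensity = 0.000767 / 0.482871 × 100 = 0.2

0.2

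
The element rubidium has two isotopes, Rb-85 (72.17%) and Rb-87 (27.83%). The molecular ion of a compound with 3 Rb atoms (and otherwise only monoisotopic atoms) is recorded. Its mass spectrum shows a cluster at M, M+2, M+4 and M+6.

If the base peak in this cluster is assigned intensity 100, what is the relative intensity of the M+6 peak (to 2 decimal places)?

Binomial terms of (0.7217 + 0.2783)^3: M 0.3759, M+2 0.4349, M+4 0.1677, M+6 0.0216 → M+2 is the base peak.
P(M+2) = C(3,1) × 0.7217^2 × 0.2783^1 = 3 × 0.52085089 × 0.2783 = 0.434858 (base)
P(M+6) = C(3,3) × 0.7217^0 × 0.2783^3 = 1 × 1.0000 × 0.02155458 = 0.021555
Relative intensity = 0.021555 / 0.434858 × 100 = 4.96

4.96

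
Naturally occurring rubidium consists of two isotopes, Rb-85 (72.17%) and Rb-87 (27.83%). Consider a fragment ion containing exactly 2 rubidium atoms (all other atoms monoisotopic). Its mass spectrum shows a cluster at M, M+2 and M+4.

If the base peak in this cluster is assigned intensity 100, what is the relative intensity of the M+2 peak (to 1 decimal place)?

Term probabilities: M 0.5209, M+2 0.4017, M+4 0.0775. Base peak = M.
P(M) = C(2,0) × 0.7217^2 × 0.2783^0 = 1 × 0.52085089 × 1.0000 = 0.520851 (base)
P(M+2) = C(2,1) × 0.7217^1 × 0.2783^1 = 2 × 0.7217 × 0.2783 = 0.401698
Relative intensity = 0.401698 / 0.520851 × 100 = 77.1

77.1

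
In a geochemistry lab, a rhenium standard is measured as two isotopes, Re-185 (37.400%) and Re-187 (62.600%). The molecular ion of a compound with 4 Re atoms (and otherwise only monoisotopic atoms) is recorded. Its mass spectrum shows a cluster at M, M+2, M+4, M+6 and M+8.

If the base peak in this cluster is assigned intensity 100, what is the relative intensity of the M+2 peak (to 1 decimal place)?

(0.37400 + 0.62600)^4 gives M 0.0196, M+2 0.1310, M+4 0.3289, M+6 0.3670, M+8 0.1536; the largest is M+6.
P(M+6) = C(4,3) × 0.37400^1 × 0.62600^3 = 4 × 0.3740 × 0.24531438 = 0.366990 (base)
P(M+2) = C(4,1) × 0.37400^3 × 0.62600^1 = 4 × 0.05231362 × 0.6260 = 0.130993
Relative intensity = 0.130993 / 0.366990 × 100 = 35.7

35.7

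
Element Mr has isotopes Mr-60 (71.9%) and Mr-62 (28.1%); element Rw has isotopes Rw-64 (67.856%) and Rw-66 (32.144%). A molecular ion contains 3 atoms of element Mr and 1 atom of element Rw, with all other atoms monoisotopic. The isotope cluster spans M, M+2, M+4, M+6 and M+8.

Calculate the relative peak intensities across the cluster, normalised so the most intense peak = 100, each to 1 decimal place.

Element Mr pattern (n=3): 0.37169496 : 0.43579812 : 0.17031888 : 0.02218804
Element Rw pattern (n=1): 0.67856 : 0.32144
Convolve the two distributions (both contribute in 2-u steps):
  M: 0.37169496×0.67856 = 0.252217
  M+2: 0.37169496×0.32144 + 0.43579812×0.67856 = 0.415193
  M+4: 0.43579812×0.32144 + 0.17031888×0.67856 = 0.255655
  M+6: 0.17031888×0.32144 + 0.02218804×0.67856 = 0.069803
  M+8: 0.02218804×0.32144 = 0.007132
Scale to base peak (0.415193) = 100: 60.7 : 100.0 : 61.6 : 16.8 : 1.7

60.7 : 100.0 : 61.6 : 16.8 : 1.7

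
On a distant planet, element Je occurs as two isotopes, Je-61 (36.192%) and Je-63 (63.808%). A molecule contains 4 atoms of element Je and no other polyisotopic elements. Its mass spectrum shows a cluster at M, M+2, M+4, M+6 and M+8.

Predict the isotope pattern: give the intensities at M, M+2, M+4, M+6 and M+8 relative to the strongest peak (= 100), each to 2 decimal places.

4.56 : 32.17 : 85.08 : 100.00 : 44.08

Each Je atom is independently Je-61 (p = 0.36192) or Je-63 (q = 0.63808); the cluster is the binomial expansion (p + q)^4.
P(M) = 0.36192^4 = 0.017157
P(M+2) = 4 × 0.36192^3 × 0.63808^1 = 0.120997
P(M+4) = 6 × 0.36192^2 × 0.63808^2 = 0.319983
P(M+6) = 4 × 0.36192^1 × 0.63808^3 = 0.376095
P(M+8) = 0.63808^4 = 0.165768
The M+6 peak is largest (0.376095); scaling to 100 gives 4.56 : 32.17 : 85.08 : 100.00 : 44.08.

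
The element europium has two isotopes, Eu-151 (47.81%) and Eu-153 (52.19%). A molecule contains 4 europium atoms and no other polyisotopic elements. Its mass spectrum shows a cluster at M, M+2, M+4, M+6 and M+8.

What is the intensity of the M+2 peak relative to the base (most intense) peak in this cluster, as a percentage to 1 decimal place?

Binomial terms of (0.4781 + 0.5219)^4: M 0.0522, M+2 0.2281, M+4 0.3736, M+6 0.2719, M+8 0.0742 → M+4 is the base peak.
P(M+4) = C(4,2) × 0.4781^2 × 0.5219^2 = 6 × 0.22857961 × 0.27237961 = 0.373563 (base)
P(M+2) = C(4,1) × 0.4781^3 × 0.5219^1 = 4 × 0.10928391 × 0.5219 = 0.228141
Relative intensity = 0.228141 / 0.373563 × 100 = 61.1

61.1%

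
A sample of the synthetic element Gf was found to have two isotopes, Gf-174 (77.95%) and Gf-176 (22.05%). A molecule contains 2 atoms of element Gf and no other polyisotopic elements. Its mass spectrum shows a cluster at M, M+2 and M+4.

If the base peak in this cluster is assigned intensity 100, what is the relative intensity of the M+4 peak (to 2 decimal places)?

8.00

Term probabilities: M 0.6076, M+2 0.3438, M+4 0.0486. Base peak = M.
P(M) = C(2,0) × 0.7795^2 × 0.2205^0 = 1 × 0.60762025 × 1.0000 = 0.607620 (base)
P(M+4) = C(2,2) × 0.7795^0 × 0.2205^2 = 1 × 1.0000 × 0.04862025 = 0.048620
Relative intensity = 0.048620 / 0.607620 × 100 = 8.00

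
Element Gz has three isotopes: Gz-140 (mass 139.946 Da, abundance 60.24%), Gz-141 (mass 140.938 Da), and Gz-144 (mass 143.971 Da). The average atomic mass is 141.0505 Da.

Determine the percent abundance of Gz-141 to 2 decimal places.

Let x and y be the fractions of Gz-141 and Gz-144. Then x + y = 1 − 0.6024 = 0.3976 and 140.938x + 143.971y = 141.0505 − 0.6024×139.946 = 56.7470296.
Substituting: 140.938x + 143.971(0.3976 − x) = 56.7470296
(140.938 − 143.971)x = -0.49584  ⇒  x = 0.16348, y = 0.23412
Gz-141: 16.35%, Gz-144: 23.41%.

16.35%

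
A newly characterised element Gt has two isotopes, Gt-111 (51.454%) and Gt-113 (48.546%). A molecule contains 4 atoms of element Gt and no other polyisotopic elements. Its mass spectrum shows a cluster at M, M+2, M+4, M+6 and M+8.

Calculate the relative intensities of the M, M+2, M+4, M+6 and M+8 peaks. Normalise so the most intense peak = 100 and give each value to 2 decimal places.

Expanding (0.51454 + 0.48546)^4:
P(M) = 0.51454^4 = 0.070093
P(M+2) = 4 × 0.51454^3 × 0.48546^1 = 0.264528
P(M+4) = 6 × 0.51454^2 × 0.48546^2 = 0.374366
P(M+6) = 4 × 0.51454^1 × 0.48546^3 = 0.235472
P(M+8) = 0.48546^4 = 0.055541
The M+4 peak is largest (0.374366); scaling to 100 gives 18.72 : 70.66 : 100.00 : 62.90 : 14.84.

18.72 : 70.66 : 100.00 : 62.90 : 14.84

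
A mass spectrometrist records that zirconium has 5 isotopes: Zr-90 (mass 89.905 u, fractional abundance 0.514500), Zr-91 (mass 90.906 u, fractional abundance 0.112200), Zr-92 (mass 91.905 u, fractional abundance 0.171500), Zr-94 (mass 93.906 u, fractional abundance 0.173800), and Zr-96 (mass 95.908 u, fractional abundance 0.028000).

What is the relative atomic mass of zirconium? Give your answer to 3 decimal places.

91.224 u

Weight each isotope mass by its fractional abundance: 0.514500 × 89.905 + 0.112200 × 90.906 + 0.171500 × 91.905 + 0.173800 × 93.906 + 0.028000 × 95.908
= 46.2561 + 10.1997 + 15.7617 + 16.3209 + 2.6854 = 91.2238 u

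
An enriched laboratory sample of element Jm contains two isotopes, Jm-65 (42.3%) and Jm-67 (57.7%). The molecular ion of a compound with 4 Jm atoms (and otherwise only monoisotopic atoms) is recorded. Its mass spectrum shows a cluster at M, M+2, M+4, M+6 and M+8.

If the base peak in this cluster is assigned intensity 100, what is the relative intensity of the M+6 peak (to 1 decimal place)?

Binomial terms of (0.423 + 0.577)^4: M 0.0320, M+2 0.1747, M+4 0.3574, M+6 0.3250, M+8 0.1108 → M+4 is the base peak.
P(M+4) = C(4,2) × 0.423^2 × 0.577^2 = 6 × 0.178929 × 0.332929 = 0.357424 (base)
P(M+6) = C(4,3) × 0.423^1 × 0.577^3 = 4 × 0.4230 × 0.19210003 = 0.325033
Relative intensity = 0.325033 / 0.357424 × 100 = 90.9

90.9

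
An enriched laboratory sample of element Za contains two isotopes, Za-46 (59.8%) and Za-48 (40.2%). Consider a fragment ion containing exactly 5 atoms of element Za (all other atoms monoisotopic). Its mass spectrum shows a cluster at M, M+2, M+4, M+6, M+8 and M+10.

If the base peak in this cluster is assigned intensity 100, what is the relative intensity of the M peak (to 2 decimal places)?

(0.598 + 0.402)^5 gives M 0.0765, M+2 0.2570, M+4 0.3456, M+6 0.2323, M+8 0.0781, M+10 0.0105; the largest is M+4.
P(M+4) = C(5,2) × 0.598^3 × 0.402^2 = 10 × 0.21384719 × 0.161604 = 0.345586 (base)
P(M) = C(5,0) × 0.598^5 × 0.402^0 = 1 × 0.07647261 × 1.0000 = 0.076473
Relative intensity = 0.076473 / 0.345586 × 100 = 22.13

22.13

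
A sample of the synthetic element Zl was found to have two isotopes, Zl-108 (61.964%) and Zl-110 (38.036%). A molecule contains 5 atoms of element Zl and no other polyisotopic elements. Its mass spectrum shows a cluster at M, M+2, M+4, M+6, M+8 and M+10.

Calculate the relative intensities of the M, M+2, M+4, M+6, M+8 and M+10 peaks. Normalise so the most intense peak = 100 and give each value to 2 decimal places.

The 5 Zl atoms are independent, so intensities follow the terms of (0.61964 + 0.38036)^5.
P(M) = 0.61964^5 = 0.091348
P(M+2) = 5 × 0.61964^4 × 0.38036^1 = 0.280364
P(M+4) = 10 × 0.61964^3 × 0.38036^2 = 0.344198
P(M+6) = 10 × 0.61964^2 × 0.38036^3 = 0.211282
P(M+8) = 5 × 0.61964^1 × 0.38036^4 = 0.064847
P(M+10) = 0.38036^5 = 0.007961
The M+4 peak is largest (0.344198); scaling to 100 gives 26.54 : 81.45 : 100.00 : 61.38 : 18.84 : 2.31.

26.54 : 81.45 : 100.00 : 61.38 : 18.84 : 2.31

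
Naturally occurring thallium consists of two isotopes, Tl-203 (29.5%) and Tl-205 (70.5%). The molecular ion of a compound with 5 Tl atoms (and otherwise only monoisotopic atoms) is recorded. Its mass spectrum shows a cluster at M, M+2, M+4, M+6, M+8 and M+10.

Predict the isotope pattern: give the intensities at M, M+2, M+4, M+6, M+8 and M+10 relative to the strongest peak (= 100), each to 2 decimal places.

The 5 Tl atoms are independent, so intensities follow the terms of (0.295 + 0.705)^5.
P(M) = 0.295^5 = 0.002234
P(M+2) = 5 × 0.295^4 × 0.705^1 = 0.026696
P(M+4) = 10 × 0.295^3 × 0.705^2 = 0.127598
P(M+6) = 10 × 0.295^2 × 0.705^3 = 0.304938
P(M+8) = 5 × 0.295^1 × 0.705^4 = 0.364375
P(M+10) = 0.705^5 = 0.174159
The M+8 peak is largest (0.364375); scaling to 100 gives 0.61 : 7.33 : 35.02 : 83.69 : 100.00 : 47.80.

0.61 : 7.33 : 35.02 : 83.69 : 100.00 : 47.80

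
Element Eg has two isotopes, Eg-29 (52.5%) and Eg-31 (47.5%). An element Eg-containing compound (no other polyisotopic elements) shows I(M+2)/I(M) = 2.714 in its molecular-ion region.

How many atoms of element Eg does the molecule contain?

3

For n independent Eg atoms, I(M+2)/I(M) = n · (abundance Eg-31) / (abundance Eg-29) = n · 0.475/0.525.
n = 2.714 × 0.525/0.475 = 3.00 ≈ 3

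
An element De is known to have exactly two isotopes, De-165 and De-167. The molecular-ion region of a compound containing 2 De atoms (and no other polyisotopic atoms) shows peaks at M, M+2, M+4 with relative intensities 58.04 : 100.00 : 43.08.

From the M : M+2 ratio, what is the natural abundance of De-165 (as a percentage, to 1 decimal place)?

53.7%

Write p for the De-165 fraction. I(M+2)/I(M) = [C(2,1)·p^1·(1−p)] / p^2 = 2·(1−p)/p = 100.00/58.04 = 1.7229
(1−p)/p = 1.7229/2 = 0.8615  ⇒  p = 1/(1 + 0.8615) = 0.5372
De-165: 53.7%, De-167: 46.3%.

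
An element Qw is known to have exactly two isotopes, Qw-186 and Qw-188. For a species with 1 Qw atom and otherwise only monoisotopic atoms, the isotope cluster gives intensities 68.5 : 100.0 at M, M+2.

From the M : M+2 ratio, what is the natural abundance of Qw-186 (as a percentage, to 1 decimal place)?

40.7%

Let p = fractional abundance of Qw-186. I(M+2)/I(M) = [C(1,1)·p^0·(1−p)] / p^1 = 1·(1−p)/p = 100.0/68.5 = 1.4599
(1−p)/p = 1.4599/1 = 1.4599  ⇒  p = 1/(1 + 1.4599) = 0.4065
Qw-186: 40.7%, Qw-188: 59.3%.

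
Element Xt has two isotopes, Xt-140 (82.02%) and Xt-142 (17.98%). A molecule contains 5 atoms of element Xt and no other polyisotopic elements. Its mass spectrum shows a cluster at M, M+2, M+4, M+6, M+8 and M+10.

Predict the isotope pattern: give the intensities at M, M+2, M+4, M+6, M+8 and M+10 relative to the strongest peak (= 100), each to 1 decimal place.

Each Xt atom is independently Xt-140 (p = 0.8202) or Xt-142 (q = 0.1798); the cluster is the binomial expansion (p + q)^5.
P(M) = 0.8202^5 = 0.371192
P(M+2) = 5 × 0.8202^4 × 0.1798^1 = 0.406854
P(M+4) = 10 × 0.8202^3 × 0.1798^2 = 0.178377
P(M+6) = 10 × 0.8202^2 × 0.1798^3 = 0.039103
P(M+8) = 5 × 0.8202^1 × 0.1798^4 = 0.004286
P(M+10) = 0.1798^5 = 0.000188
The M+2 peak is largest (0.406854); scaling to 100 gives 91.2 : 100.0 : 43.8 : 9.6 : 1.1 : 0.0.

91.2 : 100.0 : 43.8 : 9.6 : 1.1 : 0.0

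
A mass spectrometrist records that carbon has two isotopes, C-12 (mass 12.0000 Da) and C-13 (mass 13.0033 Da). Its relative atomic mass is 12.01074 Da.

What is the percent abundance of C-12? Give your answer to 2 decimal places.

98.93%

Writing the weighted mean with unknown fraction x of C-12:
12.0000·x + 13.0033·(1 − x) = 12.01074
(12.0000 − 13.0033)·x = 12.01074 − 13.0033
x = -0.99256 / -1.0033 = 0.98930 → 98.93% C-12, 1.07% C-13.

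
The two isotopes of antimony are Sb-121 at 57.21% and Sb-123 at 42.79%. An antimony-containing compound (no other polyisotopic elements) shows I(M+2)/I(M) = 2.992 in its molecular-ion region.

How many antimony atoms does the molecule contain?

For n independent Sb atoms, I(M+2)/I(M) = n · (abundance Sb-123) / (abundance Sb-121) = n · 0.4279/0.5721.
n = 2.992 × 0.5721/0.4279 = 4.00 ≈ 4

4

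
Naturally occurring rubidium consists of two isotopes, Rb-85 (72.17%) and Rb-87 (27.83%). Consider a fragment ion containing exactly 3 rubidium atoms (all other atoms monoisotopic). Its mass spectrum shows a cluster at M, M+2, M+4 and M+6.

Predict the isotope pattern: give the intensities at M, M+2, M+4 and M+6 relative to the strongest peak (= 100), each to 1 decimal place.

86.4 : 100.0 : 38.6 : 5.0

Each Rb atom is independently Rb-85 (p = 0.7217) or Rb-87 (q = 0.2783); the cluster is the binomial expansion (p + q)^3.
P(M) = 0.7217^3 = 0.375898
P(M+2) = 3 × 0.7217^2 × 0.2783^1 = 0.434858
P(M+4) = 3 × 0.7217^1 × 0.2783^2 = 0.167689
P(M+6) = 0.2783^3 = 0.021555
The M+2 peak is largest (0.434858); scaling to 100 gives 86.4 : 100.0 : 38.6 : 5.0.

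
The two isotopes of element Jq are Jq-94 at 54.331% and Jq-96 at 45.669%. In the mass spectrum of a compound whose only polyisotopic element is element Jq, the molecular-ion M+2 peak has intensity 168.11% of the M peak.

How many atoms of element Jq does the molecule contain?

2

With n Jq atoms, P(M+2)/P(M) = C(n,1)·p^(n−1)q / p^n = n·q/p = n · 0.45669/0.54331.
n = 1.6811 × 0.54331/0.45669 = 2.00 ≈ 2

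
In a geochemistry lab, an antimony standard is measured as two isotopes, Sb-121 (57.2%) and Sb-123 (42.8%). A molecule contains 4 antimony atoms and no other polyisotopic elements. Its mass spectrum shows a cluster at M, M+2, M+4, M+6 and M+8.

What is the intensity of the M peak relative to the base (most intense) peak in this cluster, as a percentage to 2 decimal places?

Term probabilities: M 0.1070, M+2 0.3204, M+4 0.3596, M+6 0.1794, M+8 0.0336. Base peak = M+4.
P(M+4) = C(4,2) × 0.572^2 × 0.428^2 = 6 × 0.327184 × 0.183184 = 0.359609 (base)
P(M) = C(4,0) × 0.572^4 × 0.428^0 = 1 × 0.10704937 × 1.0000 = 0.107049
Relative intensity = 0.107049 / 0.359609 × 100 = 29.77

29.77%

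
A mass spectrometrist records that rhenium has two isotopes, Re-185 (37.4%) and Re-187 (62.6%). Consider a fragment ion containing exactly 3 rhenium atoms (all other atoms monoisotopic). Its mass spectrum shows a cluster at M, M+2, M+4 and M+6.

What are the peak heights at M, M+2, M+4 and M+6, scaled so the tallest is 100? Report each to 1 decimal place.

11.9 : 59.7 : 100.0 : 55.8

Expanding (0.374 + 0.626)^3:
P(M) = 0.374^3 = 0.052314
P(M+2) = 3 × 0.374^2 × 0.626^1 = 0.262687
P(M+4) = 3 × 0.374^1 × 0.626^2 = 0.439685
P(M+6) = 0.626^3 = 0.245314
The M+4 peak is largest (0.439685); scaling to 100 gives 11.9 : 59.7 : 100.0 : 55.8.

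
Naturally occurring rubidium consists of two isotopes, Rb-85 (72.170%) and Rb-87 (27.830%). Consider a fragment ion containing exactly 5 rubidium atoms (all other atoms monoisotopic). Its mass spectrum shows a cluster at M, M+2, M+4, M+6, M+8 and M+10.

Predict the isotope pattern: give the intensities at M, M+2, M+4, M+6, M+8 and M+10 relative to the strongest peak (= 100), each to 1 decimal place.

51.9 : 100.0 : 77.1 : 29.7 : 5.7 : 0.4

Each Rb atom is independently Rb-85 (p = 0.72170) or Rb-87 (q = 0.27830); the cluster is the binomial expansion (p + q)^5.
P(M) = 0.72170^5 = 0.195787
P(M+2) = 5 × 0.72170^4 × 0.27830^1 = 0.377494
P(M+4) = 10 × 0.72170^3 × 0.27830^2 = 0.291136
P(M+6) = 10 × 0.72170^2 × 0.27830^3 = 0.112267
P(M+8) = 5 × 0.72170^1 × 0.27830^4 = 0.021646
P(M+10) = 0.27830^5 = 0.001669
The M+2 peak is largest (0.377494); scaling to 100 gives 51.9 : 100.0 : 77.1 : 29.7 : 5.7 : 0.4.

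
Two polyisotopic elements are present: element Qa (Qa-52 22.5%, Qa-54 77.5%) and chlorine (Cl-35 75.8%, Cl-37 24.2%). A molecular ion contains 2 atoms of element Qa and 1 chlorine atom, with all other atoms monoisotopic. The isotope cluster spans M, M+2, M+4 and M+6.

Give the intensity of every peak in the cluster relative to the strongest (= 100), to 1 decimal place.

7.1 : 51.3 : 100.0 : 26.9

Element Qa pattern (n=2): 0.050625 : 0.34875 : 0.600625
Chlorine pattern (n=1): 0.7580 : 0.2420
Convolve the two distributions (both contribute in 2-u steps):
  M: 0.050625×0.7580 = 0.038374
  M+2: 0.050625×0.2420 + 0.34875×0.7580 = 0.276604
  M+4: 0.34875×0.2420 + 0.600625×0.7580 = 0.539671
  M+6: 0.600625×0.2420 = 0.145351
Scale to base peak (0.539671) = 100: 7.1 : 51.3 : 100.0 : 26.9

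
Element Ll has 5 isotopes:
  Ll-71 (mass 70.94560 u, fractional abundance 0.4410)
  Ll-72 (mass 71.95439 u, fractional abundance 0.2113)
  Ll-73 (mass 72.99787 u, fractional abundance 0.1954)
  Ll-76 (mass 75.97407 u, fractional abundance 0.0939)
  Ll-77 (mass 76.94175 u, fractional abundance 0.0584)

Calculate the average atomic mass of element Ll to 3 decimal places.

72.382 u

Average mass = Σ (abundance × isotope mass) = 0.4410 × 70.94560 + 0.2113 × 71.95439 + 0.1954 × 72.99787 + 0.0939 × 75.97407 + 0.0584 × 76.94175
= 31.287010 + 15.203963 + 14.263784 + 7.133965 + 4.493398 = 72.382120 u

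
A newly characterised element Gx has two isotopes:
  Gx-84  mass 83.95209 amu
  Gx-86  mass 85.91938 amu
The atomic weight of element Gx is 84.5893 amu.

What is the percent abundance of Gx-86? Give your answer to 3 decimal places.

32.390%

Writing the weighted mean with unknown fraction x of Gx-84:
83.95209·x + 85.91938·(1 − x) = 84.5893
(83.95209 − 85.91938)·x = 84.5893 − 85.91938
x = -1.33008 / -1.96729 = 0.67610 → 67.610% Gx-84, 32.390% Gx-86.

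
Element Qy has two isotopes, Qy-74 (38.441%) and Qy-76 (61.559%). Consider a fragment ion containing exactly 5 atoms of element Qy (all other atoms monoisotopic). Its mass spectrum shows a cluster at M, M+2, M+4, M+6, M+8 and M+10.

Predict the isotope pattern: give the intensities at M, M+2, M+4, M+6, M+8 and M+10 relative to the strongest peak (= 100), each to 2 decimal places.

2.44 : 19.50 : 62.45 : 100.00 : 80.07 : 25.64

The 5 Qy atoms are independent, so intensities follow the terms of (0.38441 + 0.61559)^5.
P(M) = 0.38441^5 = 0.008394
P(M+2) = 5 × 0.38441^4 × 0.61559^1 = 0.067211
P(M+4) = 10 × 0.38441^3 × 0.61559^2 = 0.215262
P(M+6) = 10 × 0.38441^2 × 0.61559^3 = 0.344718
P(M+8) = 5 × 0.38441^1 × 0.61559^4 = 0.276014
P(M+10) = 0.61559^5 = 0.088401
The M+6 peak is largest (0.344718); scaling to 100 gives 2.44 : 19.50 : 62.45 : 100.00 : 80.07 : 25.64.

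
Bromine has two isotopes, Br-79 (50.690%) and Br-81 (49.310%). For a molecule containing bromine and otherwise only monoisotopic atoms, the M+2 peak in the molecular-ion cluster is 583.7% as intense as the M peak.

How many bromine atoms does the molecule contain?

6

The M+2/M ratio from n Br atoms is n · q/p = n · 0.49310/0.50690.
n = 5.837 × 0.50690/0.49310 = 6.00 ≈ 6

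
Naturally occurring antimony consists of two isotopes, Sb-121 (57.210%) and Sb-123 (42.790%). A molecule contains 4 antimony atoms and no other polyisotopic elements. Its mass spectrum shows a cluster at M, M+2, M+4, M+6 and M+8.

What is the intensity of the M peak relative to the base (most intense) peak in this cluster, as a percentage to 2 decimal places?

29.79%

Binomial terms of (0.57210 + 0.42790)^4: M 0.1071, M+2 0.3205, M+4 0.3596, M+6 0.1793, M+8 0.0335 → M+4 is the base peak.
P(M+4) = C(4,2) × 0.57210^2 × 0.42790^2 = 6 × 0.32729841 × 0.18309841 = 0.359567 (base)
P(M) = C(4,0) × 0.57210^4 × 0.42790^0 = 1 × 0.10712425 × 1.0000 = 0.107124
Relative intensity = 0.107124 / 0.359567 × 100 = 29.79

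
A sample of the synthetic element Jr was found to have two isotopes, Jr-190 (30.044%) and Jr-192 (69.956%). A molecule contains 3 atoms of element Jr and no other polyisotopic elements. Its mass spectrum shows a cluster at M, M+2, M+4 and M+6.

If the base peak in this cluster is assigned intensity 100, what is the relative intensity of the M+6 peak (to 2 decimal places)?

77.62

Binomial terms of (0.30044 + 0.69956)^3: M 0.0271, M+2 0.1894, M+4 0.4411, M+6 0.3424 → M+4 is the base peak.
P(M+4) = C(3,2) × 0.30044^1 × 0.69956^2 = 3 × 0.30044 × 0.48938419 = 0.441092 (base)
P(M+6) = C(3,3) × 0.30044^0 × 0.69956^3 = 1 × 1.0000 × 0.34235361 = 0.342354
Relative intensity = 0.342354 / 0.441092 × 100 = 77.62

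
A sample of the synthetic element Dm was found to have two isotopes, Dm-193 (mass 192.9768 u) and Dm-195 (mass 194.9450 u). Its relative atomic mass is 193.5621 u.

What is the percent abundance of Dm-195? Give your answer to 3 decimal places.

With x = fraction of Dm-193 (so Dm-195 is 1 − x):
192.9768·x + 194.9450·(1 − x) = 193.5621
(192.9768 − 194.9450)·x = 193.5621 − 194.9450
x = -1.3829 / -1.9682 = 0.70262 → 70.262% Dm-193, 29.738% Dm-195.

29.738%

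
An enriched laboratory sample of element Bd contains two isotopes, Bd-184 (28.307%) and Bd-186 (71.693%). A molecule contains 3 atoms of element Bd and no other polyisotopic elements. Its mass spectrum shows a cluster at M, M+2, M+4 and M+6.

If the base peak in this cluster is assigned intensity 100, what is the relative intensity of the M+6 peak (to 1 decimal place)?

Term probabilities: M 0.0227, M+2 0.1723, M+4 0.4365, M+6 0.3685. Base peak = M+4.
P(M+4) = C(3,2) × 0.28307^1 × 0.71693^2 = 3 × 0.28307 × 0.51398862 = 0.436484 (base)
P(M+6) = C(3,3) × 0.28307^0 × 0.71693^3 = 1 × 1.0000 × 0.36849386 = 0.368494
Relative intensity = 0.368494 / 0.436484 × 100 = 84.4

84.4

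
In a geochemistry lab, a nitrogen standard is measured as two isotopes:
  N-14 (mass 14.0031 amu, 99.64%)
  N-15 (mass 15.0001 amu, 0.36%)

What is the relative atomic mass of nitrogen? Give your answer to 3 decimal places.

14.007 amu

Average mass = Σ (abundance × isotope mass) = 0.9964 × 14.0031 + 0.0036 × 15.0001
= 13.95269 + 0.05400 = 14.00669 amu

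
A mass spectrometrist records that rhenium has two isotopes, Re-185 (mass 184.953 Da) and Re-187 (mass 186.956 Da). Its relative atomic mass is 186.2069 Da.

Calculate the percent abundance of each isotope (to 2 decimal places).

With x = fraction of Re-185 (so Re-187 is 1 − x):
184.953·x + 186.956·(1 − x) = 186.2069
(184.953 − 186.956)·x = 186.2069 − 186.956
x = -0.7491 / -2.003 = 0.37399 → 37.40% Re-185, 62.60% Re-187.

Re-185: 37.40%, Re-187: 62.60%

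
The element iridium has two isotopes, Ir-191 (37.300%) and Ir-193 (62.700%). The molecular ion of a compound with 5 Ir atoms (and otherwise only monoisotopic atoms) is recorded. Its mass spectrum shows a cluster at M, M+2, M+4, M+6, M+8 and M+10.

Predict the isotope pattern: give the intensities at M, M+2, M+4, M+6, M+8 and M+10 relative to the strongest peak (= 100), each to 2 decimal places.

2.11 : 17.70 : 59.49 : 100.00 : 84.05 : 28.26

The 5 Ir atoms are independent, so intensities follow the terms of (0.37300 + 0.62700)^5.
P(M) = 0.37300^5 = 0.007220
P(M+2) = 5 × 0.37300^4 × 0.62700^1 = 0.060684
P(M+4) = 10 × 0.37300^3 × 0.62700^2 = 0.204015
P(M+6) = 10 × 0.37300^2 × 0.62700^3 = 0.342942
P(M+8) = 5 × 0.37300^1 × 0.62700^4 = 0.288237
P(M+10) = 0.62700^5 = 0.096903
The M+6 peak is largest (0.342942); scaling to 100 gives 2.11 : 17.70 : 59.49 : 100.00 : 84.05 : 28.26.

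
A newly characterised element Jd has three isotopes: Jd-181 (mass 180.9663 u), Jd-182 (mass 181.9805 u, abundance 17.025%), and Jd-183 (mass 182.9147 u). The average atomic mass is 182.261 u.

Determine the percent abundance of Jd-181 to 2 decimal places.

25.39%

Let x and y be the fractions of Jd-181 and Jd-183. Then x + y = 1 − 0.17025 = 0.82975 and 180.9663x + 182.9147y = 182.261 − 0.17025×181.9805 = 151.278819875.
Substituting: 180.9663x + 182.9147(0.82975 − x) = 151.278819875
(180.9663 − 182.9147)x = -0.49465245  ⇒  x = 0.25388, y = 0.57587
Jd-181: 25.39%, Jd-183: 57.59%.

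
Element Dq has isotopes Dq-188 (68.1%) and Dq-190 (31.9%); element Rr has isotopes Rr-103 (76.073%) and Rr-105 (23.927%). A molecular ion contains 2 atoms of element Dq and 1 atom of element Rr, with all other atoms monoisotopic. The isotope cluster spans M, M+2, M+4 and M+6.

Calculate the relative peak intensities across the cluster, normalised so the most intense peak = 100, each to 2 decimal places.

79.91 : 100.00 : 41.08 : 5.52

Element Dq pattern (n=2): 0.463761 : 0.434478 : 0.101761
Element Rr pattern (n=1): 0.76073 : 0.23927
Convolve the two distributions (both contribute in 2-u steps):
  M: 0.463761×0.76073 = 0.352797
  M+2: 0.463761×0.23927 + 0.434478×0.76073 = 0.441485
  M+4: 0.434478×0.23927 + 0.101761×0.76073 = 0.181370
  M+6: 0.101761×0.23927 = 0.024348
Scale to base peak (0.441485) = 100: 79.91 : 100.00 : 41.08 : 5.52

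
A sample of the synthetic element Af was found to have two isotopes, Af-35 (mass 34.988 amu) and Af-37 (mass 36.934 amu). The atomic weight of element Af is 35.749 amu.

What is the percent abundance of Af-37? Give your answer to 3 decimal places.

39.106%

Writing the weighted mean with unknown fraction x of Af-35:
34.988·x + 36.934·(1 − x) = 35.749
(34.988 − 36.934)·x = 35.749 − 36.934
x = -1.185 / -1.946 = 0.60894 → 60.894% Af-35, 39.106% Af-37.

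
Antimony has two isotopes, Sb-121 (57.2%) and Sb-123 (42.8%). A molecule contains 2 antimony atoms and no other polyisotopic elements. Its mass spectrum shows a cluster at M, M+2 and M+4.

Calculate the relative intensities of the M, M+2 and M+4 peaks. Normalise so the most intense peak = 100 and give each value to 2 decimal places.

The 2 Sb atoms are independent, so intensities follow the terms of (0.572 + 0.428)^2.
P(M) = 0.572^2 = 0.327184
P(M+2) = 2 × 0.572^1 × 0.428^1 = 0.489632
P(M+4) = 0.428^2 = 0.183184
The M+2 peak is largest (0.489632); scaling to 100 gives 66.82 : 100.00 : 37.41.

66.82 : 100.00 : 37.41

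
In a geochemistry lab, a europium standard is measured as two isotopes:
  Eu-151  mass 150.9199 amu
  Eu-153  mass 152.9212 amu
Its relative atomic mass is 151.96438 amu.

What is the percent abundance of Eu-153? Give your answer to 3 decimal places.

Let x be the fractional abundance of Eu-151; then Eu-153 has abundance 1 − x.
150.9199·x + 152.9212·(1 − x) = 151.96438
(150.9199 − 152.9212)·x = 151.96438 − 152.9212
x = -0.95682 / -2.0013 = 0.47810 → 47.810% Eu-151, 52.190% Eu-153.

52.190%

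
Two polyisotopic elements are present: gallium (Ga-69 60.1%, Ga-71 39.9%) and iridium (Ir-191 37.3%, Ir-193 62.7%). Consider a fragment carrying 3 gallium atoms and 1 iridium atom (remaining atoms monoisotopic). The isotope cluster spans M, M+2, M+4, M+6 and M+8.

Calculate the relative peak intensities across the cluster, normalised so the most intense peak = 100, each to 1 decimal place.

21.4 : 78.6 : 100.0 : 53.9 : 10.5

Gallium pattern (n=3): 0.2170818 : 0.4323576 : 0.2870394 : 0.0635212
Iridium pattern (n=1): 0.3730 : 0.6270
Convolve the two distributions (both contribute in 2-u steps):
  M: 0.2170818×0.3730 = 0.080972
  M+2: 0.2170818×0.6270 + 0.4323576×0.3730 = 0.297380
  M+4: 0.4323576×0.6270 + 0.2870394×0.3730 = 0.378154
  M+6: 0.2870394×0.6270 + 0.0635212×0.3730 = 0.203667
  M+8: 0.0635212×0.6270 = 0.039828
Scale to base peak (0.378154) = 100: 21.4 : 78.6 : 100.0 : 53.9 : 10.5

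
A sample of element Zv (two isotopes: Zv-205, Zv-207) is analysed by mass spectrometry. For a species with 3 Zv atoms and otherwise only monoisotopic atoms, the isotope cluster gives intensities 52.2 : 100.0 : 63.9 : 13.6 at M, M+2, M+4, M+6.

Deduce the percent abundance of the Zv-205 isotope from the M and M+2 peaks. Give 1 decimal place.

61.0%

Write p for the Zv-205 fraction. I(M+2)/I(M) = [C(3,1)·p^2·(1−p)] / p^3 = 3·(1−p)/p = 100.0/52.2 = 1.9157
(1−p)/p = 1.9157/3 = 0.6386  ⇒  p = 1/(1 + 0.6386) = 0.6103
Zv-205: 61.0%, Zv-207: 39.0%.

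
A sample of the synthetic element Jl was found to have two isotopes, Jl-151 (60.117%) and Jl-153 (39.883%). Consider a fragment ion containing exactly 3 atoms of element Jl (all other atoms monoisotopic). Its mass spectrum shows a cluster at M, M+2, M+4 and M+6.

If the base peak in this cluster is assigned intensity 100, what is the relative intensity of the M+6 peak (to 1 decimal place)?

14.7

Binomial terms of (0.60117 + 0.39883)^3: M 0.2173, M+2 0.4324, M+4 0.2869, M+6 0.0634 → M+2 is the base peak.
P(M+2) = C(3,1) × 0.60117^2 × 0.39883^1 = 3 × 0.36140537 × 0.39883 = 0.432418 (base)
P(M+6) = C(3,3) × 0.60117^0 × 0.39883^3 = 1 × 1.0000 × 0.06344004 = 0.063440
Relative intensity = 0.063440 / 0.432418 × 100 = 14.7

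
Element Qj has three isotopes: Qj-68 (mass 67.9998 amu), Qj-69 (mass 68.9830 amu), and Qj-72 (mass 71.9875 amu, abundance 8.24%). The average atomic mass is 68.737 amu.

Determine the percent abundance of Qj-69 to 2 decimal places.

Let x and y be the fractions of Qj-68 and Qj-69. Then x + y = 1 − 0.0824 = 0.9176 and 67.9998x + 68.9830y = 68.737 − 0.0824×71.9875 = 62.80523.
Substituting: 67.9998x + 68.9830(0.9176 − x) = 62.80523
(67.9998 − 68.9830)x = -0.4935708  ⇒  x = 0.50200, y = 0.41560
Qj-68: 50.20%, Qj-69: 41.56%.

41.56%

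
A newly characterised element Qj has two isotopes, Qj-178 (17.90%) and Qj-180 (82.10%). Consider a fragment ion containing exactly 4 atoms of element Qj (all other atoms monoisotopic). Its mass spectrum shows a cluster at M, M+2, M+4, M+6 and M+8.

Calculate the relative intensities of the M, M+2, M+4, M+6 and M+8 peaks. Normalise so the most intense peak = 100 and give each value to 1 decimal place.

The 4 Qj atoms are independent, so intensities follow the terms of (0.1790 + 0.8210)^4.
P(M) = 0.1790^4 = 0.001027
P(M+2) = 4 × 0.1790^3 × 0.8210^1 = 0.018835
P(M+4) = 6 × 0.1790^2 × 0.8210^2 = 0.129582
P(M+6) = 4 × 0.1790^1 × 0.8210^3 = 0.396226
P(M+8) = 0.8210^4 = 0.454331
The M+8 peak is largest (0.454331); scaling to 100 gives 0.2 : 4.1 : 28.5 : 87.2 : 100.0.

0.2 : 4.1 : 28.5 : 87.2 : 100.0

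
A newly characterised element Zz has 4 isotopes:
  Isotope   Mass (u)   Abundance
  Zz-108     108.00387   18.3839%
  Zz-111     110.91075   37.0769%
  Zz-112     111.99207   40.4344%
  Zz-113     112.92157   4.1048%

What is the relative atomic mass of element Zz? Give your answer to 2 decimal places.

Average mass = Σ (abundance × isotope mass) = 0.183839 × 108.00387 + 0.370769 × 110.91075 + 0.404344 × 111.99207 + 0.041048 × 112.92157
= 19.855323 + 41.122268 + 45.283322 + 4.635205 = 110.896118 u

110.90 u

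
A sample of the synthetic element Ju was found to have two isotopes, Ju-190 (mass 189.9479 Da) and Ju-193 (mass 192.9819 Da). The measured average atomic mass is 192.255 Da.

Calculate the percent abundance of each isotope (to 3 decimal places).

Let x be the fractional abundance of Ju-190; then Ju-193 has abundance 1 − x.
189.9479·x + 192.9819·(1 − x) = 192.255
(189.9479 − 192.9819)·x = 192.255 − 192.9819
x = -0.7269 / -3.0340 = 0.23958 → 23.958% Ju-190, 76.042% Ju-193.

Ju-190: 23.958%, Ju-193: 76.042%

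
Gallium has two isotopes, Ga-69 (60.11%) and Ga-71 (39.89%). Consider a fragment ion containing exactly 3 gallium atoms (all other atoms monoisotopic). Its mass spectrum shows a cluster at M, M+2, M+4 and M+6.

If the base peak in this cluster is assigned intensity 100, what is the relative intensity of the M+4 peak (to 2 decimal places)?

66.36

(0.6011 + 0.3989)^3 gives M 0.2172, M+2 0.4324, M+4 0.2869, M+6 0.0635; the largest is M+2.
P(M+2) = C(3,1) × 0.6011^2 × 0.3989^1 = 3 × 0.36132121 × 0.3989 = 0.432393 (base)
P(M+4) = C(3,2) × 0.6011^1 × 0.3989^2 = 3 × 0.6011 × 0.15912121 = 0.286943
Relative intensity = 0.286943 / 0.432393 × 100 = 66.36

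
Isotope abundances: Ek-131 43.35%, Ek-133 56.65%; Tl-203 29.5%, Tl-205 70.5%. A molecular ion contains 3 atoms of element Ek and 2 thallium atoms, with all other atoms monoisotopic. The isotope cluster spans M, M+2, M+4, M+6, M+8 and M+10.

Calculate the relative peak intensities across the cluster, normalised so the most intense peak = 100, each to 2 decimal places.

Element Ek pattern (n=3): 0.0814643 : 0.31937386 : 0.41735939 : 0.18180245
Thallium pattern (n=2): 0.087025 : 0.41595 : 0.497025
Convolve the two distributions (both contribute in 2-u steps):
  M: 0.0814643×0.087025 = 0.007089
  M+2: 0.0814643×0.41595 + 0.31937386×0.087025 = 0.061679
  M+4: 0.0814643×0.497025 + 0.31937386×0.41595 + 0.41735939×0.087025 = 0.209654
  M+6: 0.31937386×0.497025 + 0.41735939×0.41595 + 0.18180245×0.087025 = 0.348159
  M+8: 0.41735939×0.497025 + 0.18180245×0.41595 = 0.283059
  M+10: 0.18180245×0.497025 = 0.090360
Scale to base peak (0.348159) = 100: 2.04 : 17.72 : 60.22 : 100.00 : 81.30 : 25.95

2.04 : 17.72 : 60.22 : 100.00 : 81.30 : 25.95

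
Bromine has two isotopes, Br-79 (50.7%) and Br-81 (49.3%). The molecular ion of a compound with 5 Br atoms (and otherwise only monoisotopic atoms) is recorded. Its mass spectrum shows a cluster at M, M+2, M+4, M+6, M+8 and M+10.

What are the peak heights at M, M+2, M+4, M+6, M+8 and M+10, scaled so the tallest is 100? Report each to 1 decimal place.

10.6 : 51.4 : 100.0 : 97.2 : 47.3 : 9.2

The 5 Br atoms are independent, so intensities follow the terms of (0.507 + 0.493)^5.
P(M) = 0.507^5 = 0.033500
P(M+2) = 5 × 0.507^4 × 0.493^1 = 0.162873
P(M+4) = 10 × 0.507^3 × 0.493^2 = 0.316751
P(M+6) = 10 × 0.507^2 × 0.493^3 = 0.308004
P(M+8) = 5 × 0.507^1 × 0.493^4 = 0.149750
P(M+10) = 0.493^5 = 0.029123
The M+4 peak is largest (0.316751); scaling to 100 gives 10.6 : 51.4 : 100.0 : 97.2 : 47.3 : 9.2.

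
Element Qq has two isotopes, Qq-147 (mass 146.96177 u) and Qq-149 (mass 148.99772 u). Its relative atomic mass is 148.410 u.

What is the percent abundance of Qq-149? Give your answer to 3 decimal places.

71.133%

Let x be the fractional abundance of Qq-147; then Qq-149 has abundance 1 − x.
146.96177·x + 148.99772·(1 − x) = 148.410
(146.96177 − 148.99772)·x = 148.410 − 148.99772
x = -0.58772 / -2.03595 = 0.28867 → 28.867% Qq-147, 71.133% Qq-149.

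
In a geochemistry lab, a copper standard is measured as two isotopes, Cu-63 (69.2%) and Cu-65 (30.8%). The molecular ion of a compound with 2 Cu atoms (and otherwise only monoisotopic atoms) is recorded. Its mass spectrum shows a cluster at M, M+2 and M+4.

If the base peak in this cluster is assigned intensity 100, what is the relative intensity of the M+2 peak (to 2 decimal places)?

89.02

Binomial terms of (0.692 + 0.308)^2: M 0.4789, M+2 0.4263, M+4 0.0949 → M is the base peak.
P(M) = C(2,0) × 0.692^2 × 0.308^0 = 1 × 0.478864 × 1.0000 = 0.478864 (base)
P(M+2) = C(2,1) × 0.692^1 × 0.308^1 = 2 × 0.6920 × 0.3080 = 0.426272
Relative intensity = 0.426272 / 0.478864 × 100 = 89.02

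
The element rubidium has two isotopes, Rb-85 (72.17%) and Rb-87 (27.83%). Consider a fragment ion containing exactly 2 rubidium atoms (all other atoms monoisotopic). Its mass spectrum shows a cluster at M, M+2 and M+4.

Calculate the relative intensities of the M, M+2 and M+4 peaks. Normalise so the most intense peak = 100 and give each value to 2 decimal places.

100.00 : 77.12 : 14.87

Expanding (0.7217 + 0.2783)^2:
P(M) = 0.7217^2 = 0.520851
P(M+2) = 2 × 0.7217^1 × 0.2783^1 = 0.401698
P(M+4) = 0.2783^2 = 0.077451
The M peak is largest (0.520851); scaling to 100 gives 100.00 : 77.12 : 14.87.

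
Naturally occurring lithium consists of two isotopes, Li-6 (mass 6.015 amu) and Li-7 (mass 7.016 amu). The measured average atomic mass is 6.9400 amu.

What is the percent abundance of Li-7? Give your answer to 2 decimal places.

92.41%

With x = fraction of Li-6 (so Li-7 is 1 − x):
6.015·x + 7.016·(1 − x) = 6.9400
(6.015 − 7.016)·x = 6.9400 − 7.016
x = -0.0760 / -1.001 = 0.07592 → 7.59% Li-6, 92.41% Li-7.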